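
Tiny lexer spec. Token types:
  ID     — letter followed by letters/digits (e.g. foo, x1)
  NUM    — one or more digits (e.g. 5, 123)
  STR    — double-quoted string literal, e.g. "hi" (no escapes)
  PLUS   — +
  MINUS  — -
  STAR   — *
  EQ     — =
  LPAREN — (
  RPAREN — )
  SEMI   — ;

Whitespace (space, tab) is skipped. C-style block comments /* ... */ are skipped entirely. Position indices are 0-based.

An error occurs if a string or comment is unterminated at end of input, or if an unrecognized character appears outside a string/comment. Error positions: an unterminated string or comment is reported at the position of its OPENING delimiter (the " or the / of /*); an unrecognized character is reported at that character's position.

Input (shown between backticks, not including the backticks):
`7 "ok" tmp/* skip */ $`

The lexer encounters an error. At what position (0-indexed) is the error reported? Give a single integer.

Answer: 21

Derivation:
pos=0: emit NUM '7' (now at pos=1)
pos=2: enter STRING mode
pos=2: emit STR "ok" (now at pos=6)
pos=7: emit ID 'tmp' (now at pos=10)
pos=10: enter COMMENT mode (saw '/*')
exit COMMENT mode (now at pos=20)
pos=21: ERROR — unrecognized char '$'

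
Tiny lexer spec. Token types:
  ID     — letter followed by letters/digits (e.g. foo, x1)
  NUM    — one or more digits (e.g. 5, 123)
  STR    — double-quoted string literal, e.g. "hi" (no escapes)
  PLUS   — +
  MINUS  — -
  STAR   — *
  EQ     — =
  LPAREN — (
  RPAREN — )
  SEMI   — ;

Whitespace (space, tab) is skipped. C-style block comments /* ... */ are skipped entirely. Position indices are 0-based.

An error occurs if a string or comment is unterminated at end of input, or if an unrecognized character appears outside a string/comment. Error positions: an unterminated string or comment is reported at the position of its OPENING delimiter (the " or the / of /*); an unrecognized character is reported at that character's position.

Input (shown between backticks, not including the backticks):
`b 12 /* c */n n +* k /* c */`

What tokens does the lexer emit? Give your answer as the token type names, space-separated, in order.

pos=0: emit ID 'b' (now at pos=1)
pos=2: emit NUM '12' (now at pos=4)
pos=5: enter COMMENT mode (saw '/*')
exit COMMENT mode (now at pos=12)
pos=12: emit ID 'n' (now at pos=13)
pos=14: emit ID 'n' (now at pos=15)
pos=16: emit PLUS '+'
pos=17: emit STAR '*'
pos=19: emit ID 'k' (now at pos=20)
pos=21: enter COMMENT mode (saw '/*')
exit COMMENT mode (now at pos=28)
DONE. 7 tokens: [ID, NUM, ID, ID, PLUS, STAR, ID]

Answer: ID NUM ID ID PLUS STAR ID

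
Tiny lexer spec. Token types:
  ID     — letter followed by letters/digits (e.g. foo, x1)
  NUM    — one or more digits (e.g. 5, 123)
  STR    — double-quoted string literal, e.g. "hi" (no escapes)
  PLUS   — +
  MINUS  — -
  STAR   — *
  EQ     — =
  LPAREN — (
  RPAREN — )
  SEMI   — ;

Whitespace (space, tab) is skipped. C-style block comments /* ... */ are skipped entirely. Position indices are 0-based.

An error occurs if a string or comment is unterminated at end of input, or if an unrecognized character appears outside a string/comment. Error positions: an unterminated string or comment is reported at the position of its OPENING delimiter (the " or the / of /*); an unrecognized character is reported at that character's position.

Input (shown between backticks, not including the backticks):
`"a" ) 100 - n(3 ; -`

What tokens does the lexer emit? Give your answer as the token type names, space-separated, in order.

pos=0: enter STRING mode
pos=0: emit STR "a" (now at pos=3)
pos=4: emit RPAREN ')'
pos=6: emit NUM '100' (now at pos=9)
pos=10: emit MINUS '-'
pos=12: emit ID 'n' (now at pos=13)
pos=13: emit LPAREN '('
pos=14: emit NUM '3' (now at pos=15)
pos=16: emit SEMI ';'
pos=18: emit MINUS '-'
DONE. 9 tokens: [STR, RPAREN, NUM, MINUS, ID, LPAREN, NUM, SEMI, MINUS]

Answer: STR RPAREN NUM MINUS ID LPAREN NUM SEMI MINUS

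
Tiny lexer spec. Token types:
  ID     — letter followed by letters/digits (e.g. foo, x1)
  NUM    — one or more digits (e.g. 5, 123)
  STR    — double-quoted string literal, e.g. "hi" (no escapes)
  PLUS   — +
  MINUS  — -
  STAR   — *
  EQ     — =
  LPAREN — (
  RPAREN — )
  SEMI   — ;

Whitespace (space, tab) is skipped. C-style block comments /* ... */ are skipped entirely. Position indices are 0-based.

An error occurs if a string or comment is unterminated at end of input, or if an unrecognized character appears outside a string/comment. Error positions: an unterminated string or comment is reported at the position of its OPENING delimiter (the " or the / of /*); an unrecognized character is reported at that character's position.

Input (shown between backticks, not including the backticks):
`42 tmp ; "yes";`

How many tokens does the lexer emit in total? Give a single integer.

Answer: 5

Derivation:
pos=0: emit NUM '42' (now at pos=2)
pos=3: emit ID 'tmp' (now at pos=6)
pos=7: emit SEMI ';'
pos=9: enter STRING mode
pos=9: emit STR "yes" (now at pos=14)
pos=14: emit SEMI ';'
DONE. 5 tokens: [NUM, ID, SEMI, STR, SEMI]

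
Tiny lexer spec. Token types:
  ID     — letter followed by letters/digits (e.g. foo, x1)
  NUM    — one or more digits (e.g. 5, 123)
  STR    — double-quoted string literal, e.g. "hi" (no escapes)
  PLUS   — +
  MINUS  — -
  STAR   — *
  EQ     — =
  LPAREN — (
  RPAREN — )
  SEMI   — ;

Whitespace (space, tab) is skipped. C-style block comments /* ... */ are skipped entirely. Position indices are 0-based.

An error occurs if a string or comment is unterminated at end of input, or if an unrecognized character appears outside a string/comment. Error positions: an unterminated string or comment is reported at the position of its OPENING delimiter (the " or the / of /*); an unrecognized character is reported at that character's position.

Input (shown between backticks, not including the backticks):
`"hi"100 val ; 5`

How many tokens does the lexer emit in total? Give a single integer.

Answer: 5

Derivation:
pos=0: enter STRING mode
pos=0: emit STR "hi" (now at pos=4)
pos=4: emit NUM '100' (now at pos=7)
pos=8: emit ID 'val' (now at pos=11)
pos=12: emit SEMI ';'
pos=14: emit NUM '5' (now at pos=15)
DONE. 5 tokens: [STR, NUM, ID, SEMI, NUM]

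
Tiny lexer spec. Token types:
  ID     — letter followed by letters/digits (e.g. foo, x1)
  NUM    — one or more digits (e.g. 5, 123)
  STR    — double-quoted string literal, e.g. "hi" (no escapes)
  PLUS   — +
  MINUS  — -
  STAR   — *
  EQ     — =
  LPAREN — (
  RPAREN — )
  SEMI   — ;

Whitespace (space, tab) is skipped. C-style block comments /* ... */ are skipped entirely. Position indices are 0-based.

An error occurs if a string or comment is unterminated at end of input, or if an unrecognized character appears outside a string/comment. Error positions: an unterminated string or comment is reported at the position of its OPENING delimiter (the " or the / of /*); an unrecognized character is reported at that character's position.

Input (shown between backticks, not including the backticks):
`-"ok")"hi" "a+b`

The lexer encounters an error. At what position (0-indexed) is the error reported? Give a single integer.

Answer: 11

Derivation:
pos=0: emit MINUS '-'
pos=1: enter STRING mode
pos=1: emit STR "ok" (now at pos=5)
pos=5: emit RPAREN ')'
pos=6: enter STRING mode
pos=6: emit STR "hi" (now at pos=10)
pos=11: enter STRING mode
pos=11: ERROR — unterminated string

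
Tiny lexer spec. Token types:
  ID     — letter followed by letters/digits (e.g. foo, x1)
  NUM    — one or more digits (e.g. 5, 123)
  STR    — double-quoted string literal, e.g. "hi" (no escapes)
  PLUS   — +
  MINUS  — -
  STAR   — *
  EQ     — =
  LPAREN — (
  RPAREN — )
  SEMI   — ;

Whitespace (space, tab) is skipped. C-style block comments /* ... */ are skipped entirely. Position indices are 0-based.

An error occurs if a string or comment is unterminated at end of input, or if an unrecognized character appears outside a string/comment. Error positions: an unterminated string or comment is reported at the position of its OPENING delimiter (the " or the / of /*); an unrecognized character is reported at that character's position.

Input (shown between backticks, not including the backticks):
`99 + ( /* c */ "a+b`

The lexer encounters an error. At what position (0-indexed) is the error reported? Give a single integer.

Answer: 15

Derivation:
pos=0: emit NUM '99' (now at pos=2)
pos=3: emit PLUS '+'
pos=5: emit LPAREN '('
pos=7: enter COMMENT mode (saw '/*')
exit COMMENT mode (now at pos=14)
pos=15: enter STRING mode
pos=15: ERROR — unterminated string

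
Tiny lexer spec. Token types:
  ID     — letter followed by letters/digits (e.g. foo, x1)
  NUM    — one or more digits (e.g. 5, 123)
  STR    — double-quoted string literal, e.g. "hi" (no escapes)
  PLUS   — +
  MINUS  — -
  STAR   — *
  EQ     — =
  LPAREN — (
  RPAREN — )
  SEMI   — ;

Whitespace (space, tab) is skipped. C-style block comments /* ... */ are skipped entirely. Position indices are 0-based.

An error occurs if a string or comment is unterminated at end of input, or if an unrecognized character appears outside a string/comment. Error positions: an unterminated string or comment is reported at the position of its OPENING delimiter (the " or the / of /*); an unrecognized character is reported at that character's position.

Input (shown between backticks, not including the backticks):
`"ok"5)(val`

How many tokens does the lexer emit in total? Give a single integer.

Answer: 5

Derivation:
pos=0: enter STRING mode
pos=0: emit STR "ok" (now at pos=4)
pos=4: emit NUM '5' (now at pos=5)
pos=5: emit RPAREN ')'
pos=6: emit LPAREN '('
pos=7: emit ID 'val' (now at pos=10)
DONE. 5 tokens: [STR, NUM, RPAREN, LPAREN, ID]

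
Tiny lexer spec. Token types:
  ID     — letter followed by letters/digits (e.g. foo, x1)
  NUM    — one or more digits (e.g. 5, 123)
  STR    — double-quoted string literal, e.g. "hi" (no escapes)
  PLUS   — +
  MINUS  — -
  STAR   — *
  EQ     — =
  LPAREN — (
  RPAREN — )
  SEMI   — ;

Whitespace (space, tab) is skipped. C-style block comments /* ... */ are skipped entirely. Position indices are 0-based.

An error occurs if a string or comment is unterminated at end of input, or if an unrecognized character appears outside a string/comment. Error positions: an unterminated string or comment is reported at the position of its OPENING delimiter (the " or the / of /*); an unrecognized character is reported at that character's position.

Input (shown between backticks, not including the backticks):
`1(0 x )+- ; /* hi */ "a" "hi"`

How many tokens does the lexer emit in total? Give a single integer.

Answer: 10

Derivation:
pos=0: emit NUM '1' (now at pos=1)
pos=1: emit LPAREN '('
pos=2: emit NUM '0' (now at pos=3)
pos=4: emit ID 'x' (now at pos=5)
pos=6: emit RPAREN ')'
pos=7: emit PLUS '+'
pos=8: emit MINUS '-'
pos=10: emit SEMI ';'
pos=12: enter COMMENT mode (saw '/*')
exit COMMENT mode (now at pos=20)
pos=21: enter STRING mode
pos=21: emit STR "a" (now at pos=24)
pos=25: enter STRING mode
pos=25: emit STR "hi" (now at pos=29)
DONE. 10 tokens: [NUM, LPAREN, NUM, ID, RPAREN, PLUS, MINUS, SEMI, STR, STR]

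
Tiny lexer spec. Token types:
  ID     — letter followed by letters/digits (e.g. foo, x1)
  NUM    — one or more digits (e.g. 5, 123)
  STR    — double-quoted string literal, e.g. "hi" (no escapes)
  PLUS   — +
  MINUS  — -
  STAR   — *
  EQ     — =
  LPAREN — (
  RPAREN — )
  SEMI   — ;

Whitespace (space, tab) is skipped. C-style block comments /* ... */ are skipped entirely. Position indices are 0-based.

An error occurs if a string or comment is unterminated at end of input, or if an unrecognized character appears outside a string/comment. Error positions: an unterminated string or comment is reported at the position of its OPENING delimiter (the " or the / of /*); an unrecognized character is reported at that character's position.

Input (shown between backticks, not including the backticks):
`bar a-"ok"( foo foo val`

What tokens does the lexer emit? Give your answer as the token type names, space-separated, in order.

pos=0: emit ID 'bar' (now at pos=3)
pos=4: emit ID 'a' (now at pos=5)
pos=5: emit MINUS '-'
pos=6: enter STRING mode
pos=6: emit STR "ok" (now at pos=10)
pos=10: emit LPAREN '('
pos=12: emit ID 'foo' (now at pos=15)
pos=16: emit ID 'foo' (now at pos=19)
pos=20: emit ID 'val' (now at pos=23)
DONE. 8 tokens: [ID, ID, MINUS, STR, LPAREN, ID, ID, ID]

Answer: ID ID MINUS STR LPAREN ID ID ID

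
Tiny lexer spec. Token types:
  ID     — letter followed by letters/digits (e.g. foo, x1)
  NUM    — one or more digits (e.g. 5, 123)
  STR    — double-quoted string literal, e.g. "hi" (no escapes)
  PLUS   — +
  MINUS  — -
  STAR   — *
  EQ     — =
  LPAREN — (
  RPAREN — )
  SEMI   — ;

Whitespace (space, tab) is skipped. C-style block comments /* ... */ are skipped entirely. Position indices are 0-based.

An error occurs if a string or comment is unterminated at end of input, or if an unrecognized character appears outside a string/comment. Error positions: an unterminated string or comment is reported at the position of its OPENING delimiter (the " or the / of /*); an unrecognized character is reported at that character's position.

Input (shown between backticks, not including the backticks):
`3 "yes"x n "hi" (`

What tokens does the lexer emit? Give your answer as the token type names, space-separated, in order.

pos=0: emit NUM '3' (now at pos=1)
pos=2: enter STRING mode
pos=2: emit STR "yes" (now at pos=7)
pos=7: emit ID 'x' (now at pos=8)
pos=9: emit ID 'n' (now at pos=10)
pos=11: enter STRING mode
pos=11: emit STR "hi" (now at pos=15)
pos=16: emit LPAREN '('
DONE. 6 tokens: [NUM, STR, ID, ID, STR, LPAREN]

Answer: NUM STR ID ID STR LPAREN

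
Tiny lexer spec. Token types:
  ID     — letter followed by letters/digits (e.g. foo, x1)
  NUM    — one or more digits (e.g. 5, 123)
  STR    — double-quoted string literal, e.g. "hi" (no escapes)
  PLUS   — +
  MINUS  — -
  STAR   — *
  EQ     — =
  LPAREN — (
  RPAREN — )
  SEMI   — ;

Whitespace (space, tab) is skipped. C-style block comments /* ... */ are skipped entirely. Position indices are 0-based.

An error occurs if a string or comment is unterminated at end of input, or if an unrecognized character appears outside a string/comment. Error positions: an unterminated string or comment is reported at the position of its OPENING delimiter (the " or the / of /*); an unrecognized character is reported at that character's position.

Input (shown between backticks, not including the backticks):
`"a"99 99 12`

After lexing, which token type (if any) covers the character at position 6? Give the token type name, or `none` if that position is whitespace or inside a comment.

pos=0: enter STRING mode
pos=0: emit STR "a" (now at pos=3)
pos=3: emit NUM '99' (now at pos=5)
pos=6: emit NUM '99' (now at pos=8)
pos=9: emit NUM '12' (now at pos=11)
DONE. 4 tokens: [STR, NUM, NUM, NUM]
Position 6: char is '9' -> NUM

Answer: NUM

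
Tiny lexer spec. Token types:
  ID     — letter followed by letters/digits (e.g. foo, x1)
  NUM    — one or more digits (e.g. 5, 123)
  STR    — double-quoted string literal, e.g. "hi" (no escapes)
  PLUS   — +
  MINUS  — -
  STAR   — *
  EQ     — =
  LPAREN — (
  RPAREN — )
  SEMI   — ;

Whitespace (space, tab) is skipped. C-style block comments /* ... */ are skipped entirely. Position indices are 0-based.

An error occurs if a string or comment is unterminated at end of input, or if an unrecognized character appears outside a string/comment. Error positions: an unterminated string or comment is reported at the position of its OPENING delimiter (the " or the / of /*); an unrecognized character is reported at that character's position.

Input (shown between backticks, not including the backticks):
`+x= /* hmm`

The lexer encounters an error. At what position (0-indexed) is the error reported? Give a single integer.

Answer: 4

Derivation:
pos=0: emit PLUS '+'
pos=1: emit ID 'x' (now at pos=2)
pos=2: emit EQ '='
pos=4: enter COMMENT mode (saw '/*')
pos=4: ERROR — unterminated comment (reached EOF)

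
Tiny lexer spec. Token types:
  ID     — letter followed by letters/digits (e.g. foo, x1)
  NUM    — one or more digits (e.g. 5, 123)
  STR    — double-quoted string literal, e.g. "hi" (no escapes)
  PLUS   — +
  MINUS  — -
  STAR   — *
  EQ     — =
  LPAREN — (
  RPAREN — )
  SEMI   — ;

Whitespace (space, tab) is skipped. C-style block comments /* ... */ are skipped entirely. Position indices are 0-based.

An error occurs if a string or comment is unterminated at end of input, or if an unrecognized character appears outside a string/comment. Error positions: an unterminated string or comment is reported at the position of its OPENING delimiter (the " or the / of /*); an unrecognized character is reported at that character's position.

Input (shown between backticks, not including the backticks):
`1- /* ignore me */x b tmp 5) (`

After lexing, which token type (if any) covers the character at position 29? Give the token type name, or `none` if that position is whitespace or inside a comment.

Answer: LPAREN

Derivation:
pos=0: emit NUM '1' (now at pos=1)
pos=1: emit MINUS '-'
pos=3: enter COMMENT mode (saw '/*')
exit COMMENT mode (now at pos=18)
pos=18: emit ID 'x' (now at pos=19)
pos=20: emit ID 'b' (now at pos=21)
pos=22: emit ID 'tmp' (now at pos=25)
pos=26: emit NUM '5' (now at pos=27)
pos=27: emit RPAREN ')'
pos=29: emit LPAREN '('
DONE. 8 tokens: [NUM, MINUS, ID, ID, ID, NUM, RPAREN, LPAREN]
Position 29: char is '(' -> LPAREN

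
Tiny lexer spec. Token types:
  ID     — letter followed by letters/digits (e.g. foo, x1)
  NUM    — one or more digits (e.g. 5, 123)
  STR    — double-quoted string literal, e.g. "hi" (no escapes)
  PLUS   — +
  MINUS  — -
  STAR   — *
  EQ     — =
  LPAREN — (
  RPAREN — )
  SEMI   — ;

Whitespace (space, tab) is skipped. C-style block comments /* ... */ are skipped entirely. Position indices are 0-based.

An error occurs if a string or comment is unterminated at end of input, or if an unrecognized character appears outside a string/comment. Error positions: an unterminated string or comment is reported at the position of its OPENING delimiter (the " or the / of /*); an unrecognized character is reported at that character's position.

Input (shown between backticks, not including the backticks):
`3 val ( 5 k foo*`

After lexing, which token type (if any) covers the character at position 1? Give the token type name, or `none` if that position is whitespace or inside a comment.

Answer: none

Derivation:
pos=0: emit NUM '3' (now at pos=1)
pos=2: emit ID 'val' (now at pos=5)
pos=6: emit LPAREN '('
pos=8: emit NUM '5' (now at pos=9)
pos=10: emit ID 'k' (now at pos=11)
pos=12: emit ID 'foo' (now at pos=15)
pos=15: emit STAR '*'
DONE. 7 tokens: [NUM, ID, LPAREN, NUM, ID, ID, STAR]
Position 1: char is ' ' -> none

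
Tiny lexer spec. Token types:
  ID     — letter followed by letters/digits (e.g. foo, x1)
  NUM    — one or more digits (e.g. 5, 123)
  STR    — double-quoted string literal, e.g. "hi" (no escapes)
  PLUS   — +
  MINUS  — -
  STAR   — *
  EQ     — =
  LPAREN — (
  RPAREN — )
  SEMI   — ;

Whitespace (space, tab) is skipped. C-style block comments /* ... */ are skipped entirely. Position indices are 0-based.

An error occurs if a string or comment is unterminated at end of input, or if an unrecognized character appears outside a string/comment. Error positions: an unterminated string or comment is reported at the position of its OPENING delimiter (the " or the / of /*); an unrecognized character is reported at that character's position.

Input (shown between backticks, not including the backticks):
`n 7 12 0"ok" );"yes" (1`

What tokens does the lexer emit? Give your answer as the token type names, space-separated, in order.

Answer: ID NUM NUM NUM STR RPAREN SEMI STR LPAREN NUM

Derivation:
pos=0: emit ID 'n' (now at pos=1)
pos=2: emit NUM '7' (now at pos=3)
pos=4: emit NUM '12' (now at pos=6)
pos=7: emit NUM '0' (now at pos=8)
pos=8: enter STRING mode
pos=8: emit STR "ok" (now at pos=12)
pos=13: emit RPAREN ')'
pos=14: emit SEMI ';'
pos=15: enter STRING mode
pos=15: emit STR "yes" (now at pos=20)
pos=21: emit LPAREN '('
pos=22: emit NUM '1' (now at pos=23)
DONE. 10 tokens: [ID, NUM, NUM, NUM, STR, RPAREN, SEMI, STR, LPAREN, NUM]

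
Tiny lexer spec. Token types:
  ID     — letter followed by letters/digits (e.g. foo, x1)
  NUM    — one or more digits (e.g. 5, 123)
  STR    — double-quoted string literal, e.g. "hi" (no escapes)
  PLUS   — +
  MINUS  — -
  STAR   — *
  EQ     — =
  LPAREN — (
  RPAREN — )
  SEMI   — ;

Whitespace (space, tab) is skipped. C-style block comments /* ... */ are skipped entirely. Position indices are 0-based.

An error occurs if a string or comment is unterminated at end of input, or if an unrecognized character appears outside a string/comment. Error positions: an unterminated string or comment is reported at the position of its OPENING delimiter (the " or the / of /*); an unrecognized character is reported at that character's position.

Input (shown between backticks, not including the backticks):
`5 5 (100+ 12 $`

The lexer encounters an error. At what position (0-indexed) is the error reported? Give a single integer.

pos=0: emit NUM '5' (now at pos=1)
pos=2: emit NUM '5' (now at pos=3)
pos=4: emit LPAREN '('
pos=5: emit NUM '100' (now at pos=8)
pos=8: emit PLUS '+'
pos=10: emit NUM '12' (now at pos=12)
pos=13: ERROR — unrecognized char '$'

Answer: 13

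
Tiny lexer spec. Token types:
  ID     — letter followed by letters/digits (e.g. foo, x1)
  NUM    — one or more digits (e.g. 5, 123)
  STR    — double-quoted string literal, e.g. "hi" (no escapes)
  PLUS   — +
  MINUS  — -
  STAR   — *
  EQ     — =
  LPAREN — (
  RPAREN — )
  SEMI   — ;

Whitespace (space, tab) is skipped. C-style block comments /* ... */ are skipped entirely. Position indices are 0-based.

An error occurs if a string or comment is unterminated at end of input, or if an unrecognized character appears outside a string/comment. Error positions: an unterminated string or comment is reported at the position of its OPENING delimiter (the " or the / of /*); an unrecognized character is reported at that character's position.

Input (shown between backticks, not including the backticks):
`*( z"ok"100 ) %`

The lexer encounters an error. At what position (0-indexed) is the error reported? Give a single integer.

pos=0: emit STAR '*'
pos=1: emit LPAREN '('
pos=3: emit ID 'z' (now at pos=4)
pos=4: enter STRING mode
pos=4: emit STR "ok" (now at pos=8)
pos=8: emit NUM '100' (now at pos=11)
pos=12: emit RPAREN ')'
pos=14: ERROR — unrecognized char '%'

Answer: 14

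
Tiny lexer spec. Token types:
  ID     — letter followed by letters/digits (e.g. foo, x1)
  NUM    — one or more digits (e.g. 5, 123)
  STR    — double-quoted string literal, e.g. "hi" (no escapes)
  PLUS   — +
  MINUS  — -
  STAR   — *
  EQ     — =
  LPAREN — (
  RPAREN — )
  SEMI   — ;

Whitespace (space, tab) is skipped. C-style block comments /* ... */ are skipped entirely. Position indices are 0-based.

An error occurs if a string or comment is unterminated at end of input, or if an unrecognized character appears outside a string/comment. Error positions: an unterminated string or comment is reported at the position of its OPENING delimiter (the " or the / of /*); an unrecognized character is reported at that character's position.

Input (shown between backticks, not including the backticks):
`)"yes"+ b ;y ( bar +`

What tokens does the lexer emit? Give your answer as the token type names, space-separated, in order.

pos=0: emit RPAREN ')'
pos=1: enter STRING mode
pos=1: emit STR "yes" (now at pos=6)
pos=6: emit PLUS '+'
pos=8: emit ID 'b' (now at pos=9)
pos=10: emit SEMI ';'
pos=11: emit ID 'y' (now at pos=12)
pos=13: emit LPAREN '('
pos=15: emit ID 'bar' (now at pos=18)
pos=19: emit PLUS '+'
DONE. 9 tokens: [RPAREN, STR, PLUS, ID, SEMI, ID, LPAREN, ID, PLUS]

Answer: RPAREN STR PLUS ID SEMI ID LPAREN ID PLUS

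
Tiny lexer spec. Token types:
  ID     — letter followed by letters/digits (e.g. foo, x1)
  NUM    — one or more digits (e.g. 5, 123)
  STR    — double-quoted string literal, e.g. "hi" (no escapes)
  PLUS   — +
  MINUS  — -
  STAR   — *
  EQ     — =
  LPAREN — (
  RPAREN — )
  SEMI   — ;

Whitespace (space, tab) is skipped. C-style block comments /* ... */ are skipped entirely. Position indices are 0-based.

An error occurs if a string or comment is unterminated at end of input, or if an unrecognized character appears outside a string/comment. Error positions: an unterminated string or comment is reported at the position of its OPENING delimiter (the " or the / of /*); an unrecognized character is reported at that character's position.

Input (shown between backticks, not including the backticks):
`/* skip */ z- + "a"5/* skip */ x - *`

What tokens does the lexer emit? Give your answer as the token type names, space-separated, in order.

Answer: ID MINUS PLUS STR NUM ID MINUS STAR

Derivation:
pos=0: enter COMMENT mode (saw '/*')
exit COMMENT mode (now at pos=10)
pos=11: emit ID 'z' (now at pos=12)
pos=12: emit MINUS '-'
pos=14: emit PLUS '+'
pos=16: enter STRING mode
pos=16: emit STR "a" (now at pos=19)
pos=19: emit NUM '5' (now at pos=20)
pos=20: enter COMMENT mode (saw '/*')
exit COMMENT mode (now at pos=30)
pos=31: emit ID 'x' (now at pos=32)
pos=33: emit MINUS '-'
pos=35: emit STAR '*'
DONE. 8 tokens: [ID, MINUS, PLUS, STR, NUM, ID, MINUS, STAR]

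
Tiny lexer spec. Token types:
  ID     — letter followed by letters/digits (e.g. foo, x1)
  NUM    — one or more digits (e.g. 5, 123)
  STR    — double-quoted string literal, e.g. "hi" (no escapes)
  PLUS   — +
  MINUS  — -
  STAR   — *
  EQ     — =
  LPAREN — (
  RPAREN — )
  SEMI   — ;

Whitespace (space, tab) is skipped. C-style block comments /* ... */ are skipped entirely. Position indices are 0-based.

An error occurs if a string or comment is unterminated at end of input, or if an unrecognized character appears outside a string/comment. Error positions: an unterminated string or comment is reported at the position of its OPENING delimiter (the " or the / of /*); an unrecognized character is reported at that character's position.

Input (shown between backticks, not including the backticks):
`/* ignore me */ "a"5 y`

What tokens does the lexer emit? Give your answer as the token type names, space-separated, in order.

pos=0: enter COMMENT mode (saw '/*')
exit COMMENT mode (now at pos=15)
pos=16: enter STRING mode
pos=16: emit STR "a" (now at pos=19)
pos=19: emit NUM '5' (now at pos=20)
pos=21: emit ID 'y' (now at pos=22)
DONE. 3 tokens: [STR, NUM, ID]

Answer: STR NUM ID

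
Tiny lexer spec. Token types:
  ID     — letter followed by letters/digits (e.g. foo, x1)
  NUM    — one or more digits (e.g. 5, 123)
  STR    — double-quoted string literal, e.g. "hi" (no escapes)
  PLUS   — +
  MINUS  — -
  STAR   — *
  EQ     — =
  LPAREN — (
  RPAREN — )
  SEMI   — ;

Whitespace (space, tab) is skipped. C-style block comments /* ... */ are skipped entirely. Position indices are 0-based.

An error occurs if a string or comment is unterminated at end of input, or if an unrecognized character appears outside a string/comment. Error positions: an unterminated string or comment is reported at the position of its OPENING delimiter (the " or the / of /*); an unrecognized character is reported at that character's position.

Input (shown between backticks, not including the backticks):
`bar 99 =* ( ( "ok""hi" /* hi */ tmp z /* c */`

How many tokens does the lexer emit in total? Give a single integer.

Answer: 10

Derivation:
pos=0: emit ID 'bar' (now at pos=3)
pos=4: emit NUM '99' (now at pos=6)
pos=7: emit EQ '='
pos=8: emit STAR '*'
pos=10: emit LPAREN '('
pos=12: emit LPAREN '('
pos=14: enter STRING mode
pos=14: emit STR "ok" (now at pos=18)
pos=18: enter STRING mode
pos=18: emit STR "hi" (now at pos=22)
pos=23: enter COMMENT mode (saw '/*')
exit COMMENT mode (now at pos=31)
pos=32: emit ID 'tmp' (now at pos=35)
pos=36: emit ID 'z' (now at pos=37)
pos=38: enter COMMENT mode (saw '/*')
exit COMMENT mode (now at pos=45)
DONE. 10 tokens: [ID, NUM, EQ, STAR, LPAREN, LPAREN, STR, STR, ID, ID]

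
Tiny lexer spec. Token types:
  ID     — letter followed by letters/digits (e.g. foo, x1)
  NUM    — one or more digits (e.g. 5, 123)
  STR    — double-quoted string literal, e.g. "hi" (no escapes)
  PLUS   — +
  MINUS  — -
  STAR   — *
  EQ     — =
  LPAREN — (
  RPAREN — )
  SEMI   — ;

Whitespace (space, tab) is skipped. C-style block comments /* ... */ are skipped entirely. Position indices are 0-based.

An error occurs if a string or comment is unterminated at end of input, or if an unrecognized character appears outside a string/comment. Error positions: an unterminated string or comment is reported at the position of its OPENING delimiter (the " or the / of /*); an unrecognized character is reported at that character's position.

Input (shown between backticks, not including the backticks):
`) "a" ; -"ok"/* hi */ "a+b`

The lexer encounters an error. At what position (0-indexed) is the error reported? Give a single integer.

pos=0: emit RPAREN ')'
pos=2: enter STRING mode
pos=2: emit STR "a" (now at pos=5)
pos=6: emit SEMI ';'
pos=8: emit MINUS '-'
pos=9: enter STRING mode
pos=9: emit STR "ok" (now at pos=13)
pos=13: enter COMMENT mode (saw '/*')
exit COMMENT mode (now at pos=21)
pos=22: enter STRING mode
pos=22: ERROR — unterminated string

Answer: 22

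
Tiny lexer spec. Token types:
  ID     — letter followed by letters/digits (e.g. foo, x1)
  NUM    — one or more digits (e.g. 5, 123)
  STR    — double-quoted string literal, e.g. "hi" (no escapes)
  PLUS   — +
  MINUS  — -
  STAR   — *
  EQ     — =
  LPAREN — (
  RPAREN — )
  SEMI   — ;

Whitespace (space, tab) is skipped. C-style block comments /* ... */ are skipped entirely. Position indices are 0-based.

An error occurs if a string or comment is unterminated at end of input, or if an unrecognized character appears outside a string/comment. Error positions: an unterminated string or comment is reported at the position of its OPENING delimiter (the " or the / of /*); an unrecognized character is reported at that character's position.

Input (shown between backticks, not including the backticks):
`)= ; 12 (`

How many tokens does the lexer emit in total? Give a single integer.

pos=0: emit RPAREN ')'
pos=1: emit EQ '='
pos=3: emit SEMI ';'
pos=5: emit NUM '12' (now at pos=7)
pos=8: emit LPAREN '('
DONE. 5 tokens: [RPAREN, EQ, SEMI, NUM, LPAREN]

Answer: 5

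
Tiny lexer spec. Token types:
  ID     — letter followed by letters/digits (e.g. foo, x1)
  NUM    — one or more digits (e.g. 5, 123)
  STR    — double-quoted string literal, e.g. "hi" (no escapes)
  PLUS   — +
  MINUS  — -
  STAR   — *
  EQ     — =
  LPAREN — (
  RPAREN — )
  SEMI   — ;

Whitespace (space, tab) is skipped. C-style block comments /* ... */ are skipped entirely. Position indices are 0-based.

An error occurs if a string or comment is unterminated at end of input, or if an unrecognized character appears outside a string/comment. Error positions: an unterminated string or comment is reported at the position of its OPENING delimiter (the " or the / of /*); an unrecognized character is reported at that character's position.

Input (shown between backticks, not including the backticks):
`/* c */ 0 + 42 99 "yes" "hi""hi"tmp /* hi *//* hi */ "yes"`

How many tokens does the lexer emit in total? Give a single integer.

pos=0: enter COMMENT mode (saw '/*')
exit COMMENT mode (now at pos=7)
pos=8: emit NUM '0' (now at pos=9)
pos=10: emit PLUS '+'
pos=12: emit NUM '42' (now at pos=14)
pos=15: emit NUM '99' (now at pos=17)
pos=18: enter STRING mode
pos=18: emit STR "yes" (now at pos=23)
pos=24: enter STRING mode
pos=24: emit STR "hi" (now at pos=28)
pos=28: enter STRING mode
pos=28: emit STR "hi" (now at pos=32)
pos=32: emit ID 'tmp' (now at pos=35)
pos=36: enter COMMENT mode (saw '/*')
exit COMMENT mode (now at pos=44)
pos=44: enter COMMENT mode (saw '/*')
exit COMMENT mode (now at pos=52)
pos=53: enter STRING mode
pos=53: emit STR "yes" (now at pos=58)
DONE. 9 tokens: [NUM, PLUS, NUM, NUM, STR, STR, STR, ID, STR]

Answer: 9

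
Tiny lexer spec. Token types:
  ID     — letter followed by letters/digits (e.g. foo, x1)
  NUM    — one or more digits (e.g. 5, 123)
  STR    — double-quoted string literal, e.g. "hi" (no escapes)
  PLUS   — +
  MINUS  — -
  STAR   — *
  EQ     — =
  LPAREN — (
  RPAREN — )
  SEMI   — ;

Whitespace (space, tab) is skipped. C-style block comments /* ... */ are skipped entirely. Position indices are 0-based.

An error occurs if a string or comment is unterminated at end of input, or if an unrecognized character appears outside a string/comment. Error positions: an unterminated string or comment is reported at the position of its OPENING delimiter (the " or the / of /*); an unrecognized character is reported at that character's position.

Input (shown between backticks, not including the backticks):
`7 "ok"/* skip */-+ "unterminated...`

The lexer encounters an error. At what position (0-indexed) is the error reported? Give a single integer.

pos=0: emit NUM '7' (now at pos=1)
pos=2: enter STRING mode
pos=2: emit STR "ok" (now at pos=6)
pos=6: enter COMMENT mode (saw '/*')
exit COMMENT mode (now at pos=16)
pos=16: emit MINUS '-'
pos=17: emit PLUS '+'
pos=19: enter STRING mode
pos=19: ERROR — unterminated string

Answer: 19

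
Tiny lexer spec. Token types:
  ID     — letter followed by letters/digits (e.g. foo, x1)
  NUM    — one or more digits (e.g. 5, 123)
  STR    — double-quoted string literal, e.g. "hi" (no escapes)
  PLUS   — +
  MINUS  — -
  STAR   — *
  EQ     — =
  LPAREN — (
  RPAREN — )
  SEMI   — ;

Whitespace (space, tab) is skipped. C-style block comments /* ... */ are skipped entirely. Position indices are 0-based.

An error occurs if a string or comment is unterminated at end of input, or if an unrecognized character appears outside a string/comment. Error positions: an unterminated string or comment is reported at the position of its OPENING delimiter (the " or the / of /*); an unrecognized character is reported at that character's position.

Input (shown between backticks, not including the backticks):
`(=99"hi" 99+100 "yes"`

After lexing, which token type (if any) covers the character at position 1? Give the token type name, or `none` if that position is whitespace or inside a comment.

pos=0: emit LPAREN '('
pos=1: emit EQ '='
pos=2: emit NUM '99' (now at pos=4)
pos=4: enter STRING mode
pos=4: emit STR "hi" (now at pos=8)
pos=9: emit NUM '99' (now at pos=11)
pos=11: emit PLUS '+'
pos=12: emit NUM '100' (now at pos=15)
pos=16: enter STRING mode
pos=16: emit STR "yes" (now at pos=21)
DONE. 8 tokens: [LPAREN, EQ, NUM, STR, NUM, PLUS, NUM, STR]
Position 1: char is '=' -> EQ

Answer: EQ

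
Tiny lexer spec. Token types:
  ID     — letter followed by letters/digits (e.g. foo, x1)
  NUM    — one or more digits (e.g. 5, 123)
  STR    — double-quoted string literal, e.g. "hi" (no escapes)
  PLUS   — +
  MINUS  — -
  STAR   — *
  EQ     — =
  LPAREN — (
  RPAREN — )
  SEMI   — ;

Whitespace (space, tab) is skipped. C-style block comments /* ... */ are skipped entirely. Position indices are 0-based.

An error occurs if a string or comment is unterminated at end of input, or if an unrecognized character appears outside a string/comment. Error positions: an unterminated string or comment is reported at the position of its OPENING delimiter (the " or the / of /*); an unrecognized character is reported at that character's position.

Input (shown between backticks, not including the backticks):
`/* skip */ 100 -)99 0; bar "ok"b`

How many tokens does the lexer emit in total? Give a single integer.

Answer: 9

Derivation:
pos=0: enter COMMENT mode (saw '/*')
exit COMMENT mode (now at pos=10)
pos=11: emit NUM '100' (now at pos=14)
pos=15: emit MINUS '-'
pos=16: emit RPAREN ')'
pos=17: emit NUM '99' (now at pos=19)
pos=20: emit NUM '0' (now at pos=21)
pos=21: emit SEMI ';'
pos=23: emit ID 'bar' (now at pos=26)
pos=27: enter STRING mode
pos=27: emit STR "ok" (now at pos=31)
pos=31: emit ID 'b' (now at pos=32)
DONE. 9 tokens: [NUM, MINUS, RPAREN, NUM, NUM, SEMI, ID, STR, ID]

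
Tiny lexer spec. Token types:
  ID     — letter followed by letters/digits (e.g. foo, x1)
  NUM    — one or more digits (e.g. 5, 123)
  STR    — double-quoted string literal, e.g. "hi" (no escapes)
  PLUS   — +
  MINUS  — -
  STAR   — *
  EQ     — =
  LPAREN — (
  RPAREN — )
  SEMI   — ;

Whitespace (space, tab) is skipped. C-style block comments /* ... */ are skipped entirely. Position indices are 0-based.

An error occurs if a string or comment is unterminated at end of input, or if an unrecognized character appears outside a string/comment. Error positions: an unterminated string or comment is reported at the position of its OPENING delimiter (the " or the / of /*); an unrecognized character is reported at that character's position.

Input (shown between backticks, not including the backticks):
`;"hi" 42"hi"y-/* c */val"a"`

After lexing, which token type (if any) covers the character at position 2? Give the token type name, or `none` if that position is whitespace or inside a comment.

Answer: STR

Derivation:
pos=0: emit SEMI ';'
pos=1: enter STRING mode
pos=1: emit STR "hi" (now at pos=5)
pos=6: emit NUM '42' (now at pos=8)
pos=8: enter STRING mode
pos=8: emit STR "hi" (now at pos=12)
pos=12: emit ID 'y' (now at pos=13)
pos=13: emit MINUS '-'
pos=14: enter COMMENT mode (saw '/*')
exit COMMENT mode (now at pos=21)
pos=21: emit ID 'val' (now at pos=24)
pos=24: enter STRING mode
pos=24: emit STR "a" (now at pos=27)
DONE. 8 tokens: [SEMI, STR, NUM, STR, ID, MINUS, ID, STR]
Position 2: char is 'h' -> STR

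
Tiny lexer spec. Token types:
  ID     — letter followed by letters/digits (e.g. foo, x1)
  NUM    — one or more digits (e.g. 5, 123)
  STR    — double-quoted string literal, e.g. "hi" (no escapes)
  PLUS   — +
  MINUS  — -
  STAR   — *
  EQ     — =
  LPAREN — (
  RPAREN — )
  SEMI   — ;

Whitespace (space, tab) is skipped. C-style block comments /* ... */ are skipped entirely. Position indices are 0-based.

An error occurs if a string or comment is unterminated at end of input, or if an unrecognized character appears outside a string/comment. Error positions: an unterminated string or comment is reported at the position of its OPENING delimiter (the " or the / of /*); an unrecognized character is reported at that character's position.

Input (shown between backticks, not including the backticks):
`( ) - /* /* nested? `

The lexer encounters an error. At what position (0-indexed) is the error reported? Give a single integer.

Answer: 6

Derivation:
pos=0: emit LPAREN '('
pos=2: emit RPAREN ')'
pos=4: emit MINUS '-'
pos=6: enter COMMENT mode (saw '/*')
pos=6: ERROR — unterminated comment (reached EOF)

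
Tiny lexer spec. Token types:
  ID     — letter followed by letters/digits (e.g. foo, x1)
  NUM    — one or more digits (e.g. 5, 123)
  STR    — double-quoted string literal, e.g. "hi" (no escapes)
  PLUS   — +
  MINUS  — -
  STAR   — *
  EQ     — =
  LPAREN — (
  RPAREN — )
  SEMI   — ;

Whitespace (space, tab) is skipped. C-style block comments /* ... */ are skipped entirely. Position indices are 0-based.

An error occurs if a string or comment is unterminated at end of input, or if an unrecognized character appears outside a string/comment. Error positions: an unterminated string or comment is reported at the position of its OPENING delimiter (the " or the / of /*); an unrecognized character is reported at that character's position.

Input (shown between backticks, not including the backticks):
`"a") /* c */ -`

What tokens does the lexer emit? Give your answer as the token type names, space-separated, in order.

pos=0: enter STRING mode
pos=0: emit STR "a" (now at pos=3)
pos=3: emit RPAREN ')'
pos=5: enter COMMENT mode (saw '/*')
exit COMMENT mode (now at pos=12)
pos=13: emit MINUS '-'
DONE. 3 tokens: [STR, RPAREN, MINUS]

Answer: STR RPAREN MINUS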